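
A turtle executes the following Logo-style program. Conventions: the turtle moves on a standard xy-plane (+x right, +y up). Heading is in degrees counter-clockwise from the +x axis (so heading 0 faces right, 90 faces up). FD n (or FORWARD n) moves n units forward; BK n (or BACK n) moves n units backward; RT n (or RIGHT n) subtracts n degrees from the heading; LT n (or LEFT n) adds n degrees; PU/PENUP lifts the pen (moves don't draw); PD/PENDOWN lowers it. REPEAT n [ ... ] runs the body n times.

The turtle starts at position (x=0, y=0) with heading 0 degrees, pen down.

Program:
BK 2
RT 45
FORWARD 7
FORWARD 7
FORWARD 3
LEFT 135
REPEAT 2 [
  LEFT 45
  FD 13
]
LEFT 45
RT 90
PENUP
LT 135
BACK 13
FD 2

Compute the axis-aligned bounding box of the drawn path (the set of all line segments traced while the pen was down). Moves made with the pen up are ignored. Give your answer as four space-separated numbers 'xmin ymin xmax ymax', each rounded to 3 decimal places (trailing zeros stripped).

Answer: -12.172 -12.021 10.021 0

Derivation:
Executing turtle program step by step:
Start: pos=(0,0), heading=0, pen down
BK 2: (0,0) -> (-2,0) [heading=0, draw]
RT 45: heading 0 -> 315
FD 7: (-2,0) -> (2.95,-4.95) [heading=315, draw]
FD 7: (2.95,-4.95) -> (7.899,-9.899) [heading=315, draw]
FD 3: (7.899,-9.899) -> (10.021,-12.021) [heading=315, draw]
LT 135: heading 315 -> 90
REPEAT 2 [
  -- iteration 1/2 --
  LT 45: heading 90 -> 135
  FD 13: (10.021,-12.021) -> (0.828,-2.828) [heading=135, draw]
  -- iteration 2/2 --
  LT 45: heading 135 -> 180
  FD 13: (0.828,-2.828) -> (-12.172,-2.828) [heading=180, draw]
]
LT 45: heading 180 -> 225
RT 90: heading 225 -> 135
PU: pen up
LT 135: heading 135 -> 270
BK 13: (-12.172,-2.828) -> (-12.172,10.172) [heading=270, move]
FD 2: (-12.172,10.172) -> (-12.172,8.172) [heading=270, move]
Final: pos=(-12.172,8.172), heading=270, 6 segment(s) drawn

Segment endpoints: x in {-12.172, -2, 0, 0.828, 2.95, 7.899, 10.021}, y in {-12.021, -9.899, -4.95, -2.828, -2.828, 0}
xmin=-12.172, ymin=-12.021, xmax=10.021, ymax=0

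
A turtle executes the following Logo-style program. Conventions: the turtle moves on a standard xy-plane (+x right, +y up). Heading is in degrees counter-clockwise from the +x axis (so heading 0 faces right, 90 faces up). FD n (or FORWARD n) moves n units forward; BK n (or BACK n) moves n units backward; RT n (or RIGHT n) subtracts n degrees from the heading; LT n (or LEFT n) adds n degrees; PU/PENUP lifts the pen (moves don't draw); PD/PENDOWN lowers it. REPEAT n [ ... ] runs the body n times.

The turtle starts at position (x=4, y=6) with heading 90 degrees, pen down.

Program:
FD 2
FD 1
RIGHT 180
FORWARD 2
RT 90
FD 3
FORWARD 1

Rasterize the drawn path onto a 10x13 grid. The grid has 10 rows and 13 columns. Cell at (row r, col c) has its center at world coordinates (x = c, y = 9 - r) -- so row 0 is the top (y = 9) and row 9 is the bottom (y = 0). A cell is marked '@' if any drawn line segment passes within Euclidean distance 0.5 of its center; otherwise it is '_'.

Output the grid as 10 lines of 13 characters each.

Answer: ____@________
____@________
@@@@@________
____@________
_____________
_____________
_____________
_____________
_____________
_____________

Derivation:
Segment 0: (4,6) -> (4,8)
Segment 1: (4,8) -> (4,9)
Segment 2: (4,9) -> (4,7)
Segment 3: (4,7) -> (1,7)
Segment 4: (1,7) -> (0,7)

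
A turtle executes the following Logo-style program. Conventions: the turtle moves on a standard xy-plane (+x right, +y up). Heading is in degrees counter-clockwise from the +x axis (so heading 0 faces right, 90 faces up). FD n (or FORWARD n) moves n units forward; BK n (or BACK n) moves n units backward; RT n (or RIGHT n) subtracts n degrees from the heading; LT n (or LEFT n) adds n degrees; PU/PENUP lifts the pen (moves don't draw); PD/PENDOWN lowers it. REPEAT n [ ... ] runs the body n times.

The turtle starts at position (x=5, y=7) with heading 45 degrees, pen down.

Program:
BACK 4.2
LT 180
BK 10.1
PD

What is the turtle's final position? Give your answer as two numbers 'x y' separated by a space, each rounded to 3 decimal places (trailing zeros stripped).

Executing turtle program step by step:
Start: pos=(5,7), heading=45, pen down
BK 4.2: (5,7) -> (2.03,4.03) [heading=45, draw]
LT 180: heading 45 -> 225
BK 10.1: (2.03,4.03) -> (9.172,11.172) [heading=225, draw]
PD: pen down
Final: pos=(9.172,11.172), heading=225, 2 segment(s) drawn

Answer: 9.172 11.172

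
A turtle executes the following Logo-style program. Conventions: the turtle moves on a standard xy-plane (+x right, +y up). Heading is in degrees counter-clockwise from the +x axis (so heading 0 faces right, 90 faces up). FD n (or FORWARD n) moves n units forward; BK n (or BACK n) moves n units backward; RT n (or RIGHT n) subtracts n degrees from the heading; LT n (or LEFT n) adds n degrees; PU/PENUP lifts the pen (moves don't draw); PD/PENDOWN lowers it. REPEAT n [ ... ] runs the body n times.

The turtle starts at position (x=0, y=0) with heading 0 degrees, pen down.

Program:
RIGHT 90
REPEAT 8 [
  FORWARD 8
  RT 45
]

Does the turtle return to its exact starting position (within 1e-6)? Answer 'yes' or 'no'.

Executing turtle program step by step:
Start: pos=(0,0), heading=0, pen down
RT 90: heading 0 -> 270
REPEAT 8 [
  -- iteration 1/8 --
  FD 8: (0,0) -> (0,-8) [heading=270, draw]
  RT 45: heading 270 -> 225
  -- iteration 2/8 --
  FD 8: (0,-8) -> (-5.657,-13.657) [heading=225, draw]
  RT 45: heading 225 -> 180
  -- iteration 3/8 --
  FD 8: (-5.657,-13.657) -> (-13.657,-13.657) [heading=180, draw]
  RT 45: heading 180 -> 135
  -- iteration 4/8 --
  FD 8: (-13.657,-13.657) -> (-19.314,-8) [heading=135, draw]
  RT 45: heading 135 -> 90
  -- iteration 5/8 --
  FD 8: (-19.314,-8) -> (-19.314,0) [heading=90, draw]
  RT 45: heading 90 -> 45
  -- iteration 6/8 --
  FD 8: (-19.314,0) -> (-13.657,5.657) [heading=45, draw]
  RT 45: heading 45 -> 0
  -- iteration 7/8 --
  FD 8: (-13.657,5.657) -> (-5.657,5.657) [heading=0, draw]
  RT 45: heading 0 -> 315
  -- iteration 8/8 --
  FD 8: (-5.657,5.657) -> (0,0) [heading=315, draw]
  RT 45: heading 315 -> 270
]
Final: pos=(0,0), heading=270, 8 segment(s) drawn

Start position: (0, 0)
Final position: (0, 0)
Distance = 0; < 1e-6 -> CLOSED

Answer: yes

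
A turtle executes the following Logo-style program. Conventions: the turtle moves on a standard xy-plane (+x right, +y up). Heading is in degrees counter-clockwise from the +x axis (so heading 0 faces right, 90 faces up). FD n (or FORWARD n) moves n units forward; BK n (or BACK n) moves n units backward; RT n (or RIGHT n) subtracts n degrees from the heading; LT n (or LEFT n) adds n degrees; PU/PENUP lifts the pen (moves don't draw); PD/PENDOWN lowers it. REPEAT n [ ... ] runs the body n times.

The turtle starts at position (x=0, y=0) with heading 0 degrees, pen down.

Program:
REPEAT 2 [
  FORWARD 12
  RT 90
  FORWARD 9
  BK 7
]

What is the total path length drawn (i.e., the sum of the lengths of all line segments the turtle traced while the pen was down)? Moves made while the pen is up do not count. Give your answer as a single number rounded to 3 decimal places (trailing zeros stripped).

Executing turtle program step by step:
Start: pos=(0,0), heading=0, pen down
REPEAT 2 [
  -- iteration 1/2 --
  FD 12: (0,0) -> (12,0) [heading=0, draw]
  RT 90: heading 0 -> 270
  FD 9: (12,0) -> (12,-9) [heading=270, draw]
  BK 7: (12,-9) -> (12,-2) [heading=270, draw]
  -- iteration 2/2 --
  FD 12: (12,-2) -> (12,-14) [heading=270, draw]
  RT 90: heading 270 -> 180
  FD 9: (12,-14) -> (3,-14) [heading=180, draw]
  BK 7: (3,-14) -> (10,-14) [heading=180, draw]
]
Final: pos=(10,-14), heading=180, 6 segment(s) drawn

Segment lengths:
  seg 1: (0,0) -> (12,0), length = 12
  seg 2: (12,0) -> (12,-9), length = 9
  seg 3: (12,-9) -> (12,-2), length = 7
  seg 4: (12,-2) -> (12,-14), length = 12
  seg 5: (12,-14) -> (3,-14), length = 9
  seg 6: (3,-14) -> (10,-14), length = 7
Total = 56

Answer: 56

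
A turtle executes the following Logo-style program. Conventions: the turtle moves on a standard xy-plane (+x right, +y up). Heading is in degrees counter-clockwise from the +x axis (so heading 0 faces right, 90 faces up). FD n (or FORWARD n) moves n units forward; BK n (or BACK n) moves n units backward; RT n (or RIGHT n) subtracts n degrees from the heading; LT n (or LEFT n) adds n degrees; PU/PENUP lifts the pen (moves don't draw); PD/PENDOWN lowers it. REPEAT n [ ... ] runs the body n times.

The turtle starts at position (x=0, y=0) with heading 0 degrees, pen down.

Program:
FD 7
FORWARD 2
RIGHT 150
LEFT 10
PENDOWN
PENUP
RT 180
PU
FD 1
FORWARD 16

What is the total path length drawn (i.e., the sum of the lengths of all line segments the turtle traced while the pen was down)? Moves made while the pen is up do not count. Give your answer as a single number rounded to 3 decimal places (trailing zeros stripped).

Executing turtle program step by step:
Start: pos=(0,0), heading=0, pen down
FD 7: (0,0) -> (7,0) [heading=0, draw]
FD 2: (7,0) -> (9,0) [heading=0, draw]
RT 150: heading 0 -> 210
LT 10: heading 210 -> 220
PD: pen down
PU: pen up
RT 180: heading 220 -> 40
PU: pen up
FD 1: (9,0) -> (9.766,0.643) [heading=40, move]
FD 16: (9.766,0.643) -> (22.023,10.927) [heading=40, move]
Final: pos=(22.023,10.927), heading=40, 2 segment(s) drawn

Segment lengths:
  seg 1: (0,0) -> (7,0), length = 7
  seg 2: (7,0) -> (9,0), length = 2
Total = 9

Answer: 9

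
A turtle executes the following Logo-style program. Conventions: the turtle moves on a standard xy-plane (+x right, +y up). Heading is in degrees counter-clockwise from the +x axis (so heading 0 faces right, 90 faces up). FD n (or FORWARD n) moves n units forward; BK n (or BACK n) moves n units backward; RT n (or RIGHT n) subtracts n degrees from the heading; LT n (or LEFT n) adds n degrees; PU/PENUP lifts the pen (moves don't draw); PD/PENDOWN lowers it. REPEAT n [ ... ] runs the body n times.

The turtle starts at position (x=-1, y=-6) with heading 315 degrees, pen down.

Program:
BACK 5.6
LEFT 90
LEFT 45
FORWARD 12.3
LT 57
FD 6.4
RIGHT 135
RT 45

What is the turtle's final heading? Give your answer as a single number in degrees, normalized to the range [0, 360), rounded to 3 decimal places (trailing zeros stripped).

Answer: 327

Derivation:
Executing turtle program step by step:
Start: pos=(-1,-6), heading=315, pen down
BK 5.6: (-1,-6) -> (-4.96,-2.04) [heading=315, draw]
LT 90: heading 315 -> 45
LT 45: heading 45 -> 90
FD 12.3: (-4.96,-2.04) -> (-4.96,10.26) [heading=90, draw]
LT 57: heading 90 -> 147
FD 6.4: (-4.96,10.26) -> (-10.327,13.745) [heading=147, draw]
RT 135: heading 147 -> 12
RT 45: heading 12 -> 327
Final: pos=(-10.327,13.745), heading=327, 3 segment(s) drawn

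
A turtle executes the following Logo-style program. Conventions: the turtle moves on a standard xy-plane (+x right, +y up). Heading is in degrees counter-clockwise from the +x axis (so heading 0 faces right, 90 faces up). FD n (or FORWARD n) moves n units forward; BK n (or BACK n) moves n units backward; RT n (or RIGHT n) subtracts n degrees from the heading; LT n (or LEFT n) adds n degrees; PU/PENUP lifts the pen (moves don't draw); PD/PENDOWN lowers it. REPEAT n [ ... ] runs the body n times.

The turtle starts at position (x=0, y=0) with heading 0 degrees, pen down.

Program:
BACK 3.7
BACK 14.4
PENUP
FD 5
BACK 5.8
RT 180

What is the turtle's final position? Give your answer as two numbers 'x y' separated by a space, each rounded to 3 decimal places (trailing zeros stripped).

Answer: -18.9 0

Derivation:
Executing turtle program step by step:
Start: pos=(0,0), heading=0, pen down
BK 3.7: (0,0) -> (-3.7,0) [heading=0, draw]
BK 14.4: (-3.7,0) -> (-18.1,0) [heading=0, draw]
PU: pen up
FD 5: (-18.1,0) -> (-13.1,0) [heading=0, move]
BK 5.8: (-13.1,0) -> (-18.9,0) [heading=0, move]
RT 180: heading 0 -> 180
Final: pos=(-18.9,0), heading=180, 2 segment(s) drawn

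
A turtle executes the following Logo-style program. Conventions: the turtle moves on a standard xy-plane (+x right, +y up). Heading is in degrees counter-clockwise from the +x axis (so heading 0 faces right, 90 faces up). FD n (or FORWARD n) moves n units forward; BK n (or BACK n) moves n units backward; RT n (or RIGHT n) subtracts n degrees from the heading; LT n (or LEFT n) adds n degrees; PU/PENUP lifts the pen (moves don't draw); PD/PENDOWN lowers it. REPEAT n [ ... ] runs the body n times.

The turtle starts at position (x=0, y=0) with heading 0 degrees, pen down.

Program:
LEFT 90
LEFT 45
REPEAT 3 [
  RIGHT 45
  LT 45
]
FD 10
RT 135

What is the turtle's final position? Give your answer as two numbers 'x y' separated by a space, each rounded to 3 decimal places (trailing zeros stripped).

Executing turtle program step by step:
Start: pos=(0,0), heading=0, pen down
LT 90: heading 0 -> 90
LT 45: heading 90 -> 135
REPEAT 3 [
  -- iteration 1/3 --
  RT 45: heading 135 -> 90
  LT 45: heading 90 -> 135
  -- iteration 2/3 --
  RT 45: heading 135 -> 90
  LT 45: heading 90 -> 135
  -- iteration 3/3 --
  RT 45: heading 135 -> 90
  LT 45: heading 90 -> 135
]
FD 10: (0,0) -> (-7.071,7.071) [heading=135, draw]
RT 135: heading 135 -> 0
Final: pos=(-7.071,7.071), heading=0, 1 segment(s) drawn

Answer: -7.071 7.071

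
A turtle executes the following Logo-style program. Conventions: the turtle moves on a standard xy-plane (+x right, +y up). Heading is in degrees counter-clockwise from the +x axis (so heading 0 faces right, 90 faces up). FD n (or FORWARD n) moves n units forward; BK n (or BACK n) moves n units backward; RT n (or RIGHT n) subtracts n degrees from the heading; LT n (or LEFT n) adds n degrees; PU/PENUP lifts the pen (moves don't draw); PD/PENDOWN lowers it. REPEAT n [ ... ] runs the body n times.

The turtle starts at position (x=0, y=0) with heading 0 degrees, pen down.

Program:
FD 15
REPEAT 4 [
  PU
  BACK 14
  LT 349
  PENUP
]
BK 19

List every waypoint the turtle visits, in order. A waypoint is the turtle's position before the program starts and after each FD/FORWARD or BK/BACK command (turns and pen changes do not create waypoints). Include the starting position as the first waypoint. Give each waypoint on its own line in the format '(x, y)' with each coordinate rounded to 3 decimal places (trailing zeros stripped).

Answer: (0, 0)
(15, 0)
(1, 0)
(-12.743, 2.671)
(-25.723, 7.916)
(-37.465, 15.541)
(-51.132, 28.739)

Derivation:
Executing turtle program step by step:
Start: pos=(0,0), heading=0, pen down
FD 15: (0,0) -> (15,0) [heading=0, draw]
REPEAT 4 [
  -- iteration 1/4 --
  PU: pen up
  BK 14: (15,0) -> (1,0) [heading=0, move]
  LT 349: heading 0 -> 349
  PU: pen up
  -- iteration 2/4 --
  PU: pen up
  BK 14: (1,0) -> (-12.743,2.671) [heading=349, move]
  LT 349: heading 349 -> 338
  PU: pen up
  -- iteration 3/4 --
  PU: pen up
  BK 14: (-12.743,2.671) -> (-25.723,7.916) [heading=338, move]
  LT 349: heading 338 -> 327
  PU: pen up
  -- iteration 4/4 --
  PU: pen up
  BK 14: (-25.723,7.916) -> (-37.465,15.541) [heading=327, move]
  LT 349: heading 327 -> 316
  PU: pen up
]
BK 19: (-37.465,15.541) -> (-51.132,28.739) [heading=316, move]
Final: pos=(-51.132,28.739), heading=316, 1 segment(s) drawn
Waypoints (7 total):
(0, 0)
(15, 0)
(1, 0)
(-12.743, 2.671)
(-25.723, 7.916)
(-37.465, 15.541)
(-51.132, 28.739)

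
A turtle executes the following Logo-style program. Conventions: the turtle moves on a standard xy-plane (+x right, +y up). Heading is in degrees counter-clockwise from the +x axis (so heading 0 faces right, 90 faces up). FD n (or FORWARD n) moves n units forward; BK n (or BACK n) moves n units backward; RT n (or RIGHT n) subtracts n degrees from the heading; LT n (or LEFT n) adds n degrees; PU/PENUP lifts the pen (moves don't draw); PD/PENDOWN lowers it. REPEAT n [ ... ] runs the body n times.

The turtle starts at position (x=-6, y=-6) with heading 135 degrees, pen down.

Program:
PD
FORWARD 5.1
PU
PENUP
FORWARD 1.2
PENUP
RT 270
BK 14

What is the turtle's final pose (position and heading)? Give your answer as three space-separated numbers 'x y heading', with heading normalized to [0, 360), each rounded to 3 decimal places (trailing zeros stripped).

Answer: -0.555 8.354 225

Derivation:
Executing turtle program step by step:
Start: pos=(-6,-6), heading=135, pen down
PD: pen down
FD 5.1: (-6,-6) -> (-9.606,-2.394) [heading=135, draw]
PU: pen up
PU: pen up
FD 1.2: (-9.606,-2.394) -> (-10.455,-1.545) [heading=135, move]
PU: pen up
RT 270: heading 135 -> 225
BK 14: (-10.455,-1.545) -> (-0.555,8.354) [heading=225, move]
Final: pos=(-0.555,8.354), heading=225, 1 segment(s) drawn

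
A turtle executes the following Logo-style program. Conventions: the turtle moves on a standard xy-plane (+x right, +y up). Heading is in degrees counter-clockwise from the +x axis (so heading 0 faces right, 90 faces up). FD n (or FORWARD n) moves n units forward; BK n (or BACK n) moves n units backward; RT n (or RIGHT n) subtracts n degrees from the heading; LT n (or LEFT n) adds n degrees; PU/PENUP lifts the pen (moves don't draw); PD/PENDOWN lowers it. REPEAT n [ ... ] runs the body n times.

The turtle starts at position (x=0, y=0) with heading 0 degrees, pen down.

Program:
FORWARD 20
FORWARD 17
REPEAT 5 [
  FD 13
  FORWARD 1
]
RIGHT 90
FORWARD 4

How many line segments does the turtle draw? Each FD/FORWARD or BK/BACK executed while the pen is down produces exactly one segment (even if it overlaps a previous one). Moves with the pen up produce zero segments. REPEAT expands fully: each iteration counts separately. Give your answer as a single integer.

Answer: 13

Derivation:
Executing turtle program step by step:
Start: pos=(0,0), heading=0, pen down
FD 20: (0,0) -> (20,0) [heading=0, draw]
FD 17: (20,0) -> (37,0) [heading=0, draw]
REPEAT 5 [
  -- iteration 1/5 --
  FD 13: (37,0) -> (50,0) [heading=0, draw]
  FD 1: (50,0) -> (51,0) [heading=0, draw]
  -- iteration 2/5 --
  FD 13: (51,0) -> (64,0) [heading=0, draw]
  FD 1: (64,0) -> (65,0) [heading=0, draw]
  -- iteration 3/5 --
  FD 13: (65,0) -> (78,0) [heading=0, draw]
  FD 1: (78,0) -> (79,0) [heading=0, draw]
  -- iteration 4/5 --
  FD 13: (79,0) -> (92,0) [heading=0, draw]
  FD 1: (92,0) -> (93,0) [heading=0, draw]
  -- iteration 5/5 --
  FD 13: (93,0) -> (106,0) [heading=0, draw]
  FD 1: (106,0) -> (107,0) [heading=0, draw]
]
RT 90: heading 0 -> 270
FD 4: (107,0) -> (107,-4) [heading=270, draw]
Final: pos=(107,-4), heading=270, 13 segment(s) drawn
Segments drawn: 13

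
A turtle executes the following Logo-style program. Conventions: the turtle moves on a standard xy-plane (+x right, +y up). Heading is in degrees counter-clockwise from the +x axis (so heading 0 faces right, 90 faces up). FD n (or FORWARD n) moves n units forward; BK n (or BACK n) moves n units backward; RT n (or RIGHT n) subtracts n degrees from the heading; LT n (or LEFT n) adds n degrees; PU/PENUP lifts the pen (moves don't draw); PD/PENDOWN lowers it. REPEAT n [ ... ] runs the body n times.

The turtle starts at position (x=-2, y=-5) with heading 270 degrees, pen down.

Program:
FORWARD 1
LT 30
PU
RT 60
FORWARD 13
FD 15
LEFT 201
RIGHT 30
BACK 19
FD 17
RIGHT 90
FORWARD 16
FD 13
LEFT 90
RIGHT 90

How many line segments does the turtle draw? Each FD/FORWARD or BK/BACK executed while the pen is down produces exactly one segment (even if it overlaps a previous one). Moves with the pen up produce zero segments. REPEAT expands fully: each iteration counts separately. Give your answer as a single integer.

Answer: 1

Derivation:
Executing turtle program step by step:
Start: pos=(-2,-5), heading=270, pen down
FD 1: (-2,-5) -> (-2,-6) [heading=270, draw]
LT 30: heading 270 -> 300
PU: pen up
RT 60: heading 300 -> 240
FD 13: (-2,-6) -> (-8.5,-17.258) [heading=240, move]
FD 15: (-8.5,-17.258) -> (-16,-30.249) [heading=240, move]
LT 201: heading 240 -> 81
RT 30: heading 81 -> 51
BK 19: (-16,-30.249) -> (-27.957,-45.014) [heading=51, move]
FD 17: (-27.957,-45.014) -> (-17.259,-31.803) [heading=51, move]
RT 90: heading 51 -> 321
FD 16: (-17.259,-31.803) -> (-4.824,-41.872) [heading=321, move]
FD 13: (-4.824,-41.872) -> (5.279,-50.053) [heading=321, move]
LT 90: heading 321 -> 51
RT 90: heading 51 -> 321
Final: pos=(5.279,-50.053), heading=321, 1 segment(s) drawn
Segments drawn: 1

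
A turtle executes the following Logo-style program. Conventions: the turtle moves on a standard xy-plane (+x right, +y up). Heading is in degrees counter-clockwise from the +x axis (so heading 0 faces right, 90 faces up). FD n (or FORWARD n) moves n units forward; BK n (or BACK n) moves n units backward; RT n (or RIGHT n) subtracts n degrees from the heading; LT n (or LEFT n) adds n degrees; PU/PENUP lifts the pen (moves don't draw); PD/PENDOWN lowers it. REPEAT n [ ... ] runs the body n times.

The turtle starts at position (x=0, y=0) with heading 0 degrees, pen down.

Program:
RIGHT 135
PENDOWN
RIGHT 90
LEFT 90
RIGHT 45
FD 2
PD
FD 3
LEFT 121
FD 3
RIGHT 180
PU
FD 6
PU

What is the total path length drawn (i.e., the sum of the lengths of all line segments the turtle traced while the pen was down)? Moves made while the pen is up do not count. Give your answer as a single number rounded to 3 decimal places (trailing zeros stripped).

Executing turtle program step by step:
Start: pos=(0,0), heading=0, pen down
RT 135: heading 0 -> 225
PD: pen down
RT 90: heading 225 -> 135
LT 90: heading 135 -> 225
RT 45: heading 225 -> 180
FD 2: (0,0) -> (-2,0) [heading=180, draw]
PD: pen down
FD 3: (-2,0) -> (-5,0) [heading=180, draw]
LT 121: heading 180 -> 301
FD 3: (-5,0) -> (-3.455,-2.572) [heading=301, draw]
RT 180: heading 301 -> 121
PU: pen up
FD 6: (-3.455,-2.572) -> (-6.545,2.572) [heading=121, move]
PU: pen up
Final: pos=(-6.545,2.572), heading=121, 3 segment(s) drawn

Segment lengths:
  seg 1: (0,0) -> (-2,0), length = 2
  seg 2: (-2,0) -> (-5,0), length = 3
  seg 3: (-5,0) -> (-3.455,-2.572), length = 3
Total = 8

Answer: 8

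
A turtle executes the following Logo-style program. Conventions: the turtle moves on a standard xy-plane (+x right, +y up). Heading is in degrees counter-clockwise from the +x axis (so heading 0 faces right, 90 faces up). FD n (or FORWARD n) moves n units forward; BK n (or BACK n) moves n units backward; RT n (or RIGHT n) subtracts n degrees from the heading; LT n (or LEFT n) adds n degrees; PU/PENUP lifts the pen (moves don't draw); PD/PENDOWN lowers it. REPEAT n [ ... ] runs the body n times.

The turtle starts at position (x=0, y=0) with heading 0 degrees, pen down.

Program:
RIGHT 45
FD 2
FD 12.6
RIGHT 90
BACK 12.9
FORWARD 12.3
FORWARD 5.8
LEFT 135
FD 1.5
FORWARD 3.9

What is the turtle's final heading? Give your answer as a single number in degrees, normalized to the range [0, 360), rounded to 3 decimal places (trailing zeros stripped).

Executing turtle program step by step:
Start: pos=(0,0), heading=0, pen down
RT 45: heading 0 -> 315
FD 2: (0,0) -> (1.414,-1.414) [heading=315, draw]
FD 12.6: (1.414,-1.414) -> (10.324,-10.324) [heading=315, draw]
RT 90: heading 315 -> 225
BK 12.9: (10.324,-10.324) -> (19.445,-1.202) [heading=225, draw]
FD 12.3: (19.445,-1.202) -> (10.748,-9.899) [heading=225, draw]
FD 5.8: (10.748,-9.899) -> (6.647,-14.001) [heading=225, draw]
LT 135: heading 225 -> 0
FD 1.5: (6.647,-14.001) -> (8.147,-14.001) [heading=0, draw]
FD 3.9: (8.147,-14.001) -> (12.047,-14.001) [heading=0, draw]
Final: pos=(12.047,-14.001), heading=0, 7 segment(s) drawn

Answer: 0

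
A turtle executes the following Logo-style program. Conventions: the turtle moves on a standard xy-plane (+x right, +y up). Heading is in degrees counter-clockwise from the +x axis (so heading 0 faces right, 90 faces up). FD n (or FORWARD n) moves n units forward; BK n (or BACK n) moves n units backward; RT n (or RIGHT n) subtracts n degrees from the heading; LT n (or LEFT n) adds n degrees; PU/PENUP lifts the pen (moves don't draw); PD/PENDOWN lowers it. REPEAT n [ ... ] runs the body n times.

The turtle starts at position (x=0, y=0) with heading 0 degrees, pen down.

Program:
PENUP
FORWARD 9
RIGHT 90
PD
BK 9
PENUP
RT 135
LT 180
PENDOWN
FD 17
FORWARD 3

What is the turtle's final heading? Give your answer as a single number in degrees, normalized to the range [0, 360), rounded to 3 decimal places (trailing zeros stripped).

Answer: 315

Derivation:
Executing turtle program step by step:
Start: pos=(0,0), heading=0, pen down
PU: pen up
FD 9: (0,0) -> (9,0) [heading=0, move]
RT 90: heading 0 -> 270
PD: pen down
BK 9: (9,0) -> (9,9) [heading=270, draw]
PU: pen up
RT 135: heading 270 -> 135
LT 180: heading 135 -> 315
PD: pen down
FD 17: (9,9) -> (21.021,-3.021) [heading=315, draw]
FD 3: (21.021,-3.021) -> (23.142,-5.142) [heading=315, draw]
Final: pos=(23.142,-5.142), heading=315, 3 segment(s) drawn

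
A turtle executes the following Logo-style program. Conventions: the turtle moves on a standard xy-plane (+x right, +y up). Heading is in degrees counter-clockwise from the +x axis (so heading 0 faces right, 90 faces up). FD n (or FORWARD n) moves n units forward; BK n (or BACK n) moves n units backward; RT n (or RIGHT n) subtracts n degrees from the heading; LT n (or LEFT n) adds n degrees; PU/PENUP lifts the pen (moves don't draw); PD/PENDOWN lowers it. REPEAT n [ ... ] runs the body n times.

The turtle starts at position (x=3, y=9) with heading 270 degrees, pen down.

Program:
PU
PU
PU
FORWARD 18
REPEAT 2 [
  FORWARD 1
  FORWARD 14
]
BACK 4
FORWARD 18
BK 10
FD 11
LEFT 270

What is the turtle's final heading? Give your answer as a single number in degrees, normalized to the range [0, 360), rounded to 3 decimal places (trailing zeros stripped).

Executing turtle program step by step:
Start: pos=(3,9), heading=270, pen down
PU: pen up
PU: pen up
PU: pen up
FD 18: (3,9) -> (3,-9) [heading=270, move]
REPEAT 2 [
  -- iteration 1/2 --
  FD 1: (3,-9) -> (3,-10) [heading=270, move]
  FD 14: (3,-10) -> (3,-24) [heading=270, move]
  -- iteration 2/2 --
  FD 1: (3,-24) -> (3,-25) [heading=270, move]
  FD 14: (3,-25) -> (3,-39) [heading=270, move]
]
BK 4: (3,-39) -> (3,-35) [heading=270, move]
FD 18: (3,-35) -> (3,-53) [heading=270, move]
BK 10: (3,-53) -> (3,-43) [heading=270, move]
FD 11: (3,-43) -> (3,-54) [heading=270, move]
LT 270: heading 270 -> 180
Final: pos=(3,-54), heading=180, 0 segment(s) drawn

Answer: 180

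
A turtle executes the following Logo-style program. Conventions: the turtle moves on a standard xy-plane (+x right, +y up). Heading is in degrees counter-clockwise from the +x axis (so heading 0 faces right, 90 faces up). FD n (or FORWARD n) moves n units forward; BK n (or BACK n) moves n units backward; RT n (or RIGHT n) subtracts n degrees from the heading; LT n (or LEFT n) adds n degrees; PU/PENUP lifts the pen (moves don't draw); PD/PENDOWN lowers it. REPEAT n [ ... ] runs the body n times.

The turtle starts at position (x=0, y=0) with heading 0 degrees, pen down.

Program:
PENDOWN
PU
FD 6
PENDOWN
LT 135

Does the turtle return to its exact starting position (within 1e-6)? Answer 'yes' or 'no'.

Answer: no

Derivation:
Executing turtle program step by step:
Start: pos=(0,0), heading=0, pen down
PD: pen down
PU: pen up
FD 6: (0,0) -> (6,0) [heading=0, move]
PD: pen down
LT 135: heading 0 -> 135
Final: pos=(6,0), heading=135, 0 segment(s) drawn

Start position: (0, 0)
Final position: (6, 0)
Distance = 6; >= 1e-6 -> NOT closed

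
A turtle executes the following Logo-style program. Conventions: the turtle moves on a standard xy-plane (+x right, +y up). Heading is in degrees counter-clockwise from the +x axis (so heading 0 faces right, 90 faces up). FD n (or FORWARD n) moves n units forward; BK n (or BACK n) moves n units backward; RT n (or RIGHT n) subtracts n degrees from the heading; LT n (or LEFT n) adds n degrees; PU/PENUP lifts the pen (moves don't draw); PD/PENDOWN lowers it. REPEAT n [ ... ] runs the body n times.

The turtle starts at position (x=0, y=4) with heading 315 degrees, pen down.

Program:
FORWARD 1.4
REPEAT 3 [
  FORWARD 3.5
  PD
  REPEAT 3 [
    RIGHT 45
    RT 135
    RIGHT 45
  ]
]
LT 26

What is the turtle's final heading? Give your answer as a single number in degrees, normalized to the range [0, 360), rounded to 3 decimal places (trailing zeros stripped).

Executing turtle program step by step:
Start: pos=(0,4), heading=315, pen down
FD 1.4: (0,4) -> (0.99,3.01) [heading=315, draw]
REPEAT 3 [
  -- iteration 1/3 --
  FD 3.5: (0.99,3.01) -> (3.465,0.535) [heading=315, draw]
  PD: pen down
  REPEAT 3 [
    -- iteration 1/3 --
    RT 45: heading 315 -> 270
    RT 135: heading 270 -> 135
    RT 45: heading 135 -> 90
    -- iteration 2/3 --
    RT 45: heading 90 -> 45
    RT 135: heading 45 -> 270
    RT 45: heading 270 -> 225
    -- iteration 3/3 --
    RT 45: heading 225 -> 180
    RT 135: heading 180 -> 45
    RT 45: heading 45 -> 0
  ]
  -- iteration 2/3 --
  FD 3.5: (3.465,0.535) -> (6.965,0.535) [heading=0, draw]
  PD: pen down
  REPEAT 3 [
    -- iteration 1/3 --
    RT 45: heading 0 -> 315
    RT 135: heading 315 -> 180
    RT 45: heading 180 -> 135
    -- iteration 2/3 --
    RT 45: heading 135 -> 90
    RT 135: heading 90 -> 315
    RT 45: heading 315 -> 270
    -- iteration 3/3 --
    RT 45: heading 270 -> 225
    RT 135: heading 225 -> 90
    RT 45: heading 90 -> 45
  ]
  -- iteration 3/3 --
  FD 3.5: (6.965,0.535) -> (9.44,3.01) [heading=45, draw]
  PD: pen down
  REPEAT 3 [
    -- iteration 1/3 --
    RT 45: heading 45 -> 0
    RT 135: heading 0 -> 225
    RT 45: heading 225 -> 180
    -- iteration 2/3 --
    RT 45: heading 180 -> 135
    RT 135: heading 135 -> 0
    RT 45: heading 0 -> 315
    -- iteration 3/3 --
    RT 45: heading 315 -> 270
    RT 135: heading 270 -> 135
    RT 45: heading 135 -> 90
  ]
]
LT 26: heading 90 -> 116
Final: pos=(9.44,3.01), heading=116, 4 segment(s) drawn

Answer: 116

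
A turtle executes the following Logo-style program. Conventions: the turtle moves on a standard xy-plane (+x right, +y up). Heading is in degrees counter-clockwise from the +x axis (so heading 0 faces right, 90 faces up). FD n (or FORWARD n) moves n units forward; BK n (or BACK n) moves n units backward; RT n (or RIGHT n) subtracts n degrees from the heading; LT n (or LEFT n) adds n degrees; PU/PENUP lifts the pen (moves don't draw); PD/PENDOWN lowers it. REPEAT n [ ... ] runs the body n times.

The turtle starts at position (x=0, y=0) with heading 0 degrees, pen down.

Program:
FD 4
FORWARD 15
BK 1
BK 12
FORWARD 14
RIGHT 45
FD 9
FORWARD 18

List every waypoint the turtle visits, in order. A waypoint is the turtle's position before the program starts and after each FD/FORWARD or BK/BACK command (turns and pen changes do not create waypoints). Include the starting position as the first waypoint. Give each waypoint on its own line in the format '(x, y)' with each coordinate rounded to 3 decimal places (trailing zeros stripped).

Executing turtle program step by step:
Start: pos=(0,0), heading=0, pen down
FD 4: (0,0) -> (4,0) [heading=0, draw]
FD 15: (4,0) -> (19,0) [heading=0, draw]
BK 1: (19,0) -> (18,0) [heading=0, draw]
BK 12: (18,0) -> (6,0) [heading=0, draw]
FD 14: (6,0) -> (20,0) [heading=0, draw]
RT 45: heading 0 -> 315
FD 9: (20,0) -> (26.364,-6.364) [heading=315, draw]
FD 18: (26.364,-6.364) -> (39.092,-19.092) [heading=315, draw]
Final: pos=(39.092,-19.092), heading=315, 7 segment(s) drawn
Waypoints (8 total):
(0, 0)
(4, 0)
(19, 0)
(18, 0)
(6, 0)
(20, 0)
(26.364, -6.364)
(39.092, -19.092)

Answer: (0, 0)
(4, 0)
(19, 0)
(18, 0)
(6, 0)
(20, 0)
(26.364, -6.364)
(39.092, -19.092)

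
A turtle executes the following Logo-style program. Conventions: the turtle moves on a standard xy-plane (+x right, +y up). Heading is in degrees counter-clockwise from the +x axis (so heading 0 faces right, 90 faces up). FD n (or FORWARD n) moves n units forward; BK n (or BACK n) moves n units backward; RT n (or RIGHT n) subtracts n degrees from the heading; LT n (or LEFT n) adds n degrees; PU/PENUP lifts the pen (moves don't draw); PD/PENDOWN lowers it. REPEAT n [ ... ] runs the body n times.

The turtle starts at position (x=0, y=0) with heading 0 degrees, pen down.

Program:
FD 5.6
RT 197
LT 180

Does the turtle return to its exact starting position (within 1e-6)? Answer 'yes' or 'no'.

Executing turtle program step by step:
Start: pos=(0,0), heading=0, pen down
FD 5.6: (0,0) -> (5.6,0) [heading=0, draw]
RT 197: heading 0 -> 163
LT 180: heading 163 -> 343
Final: pos=(5.6,0), heading=343, 1 segment(s) drawn

Start position: (0, 0)
Final position: (5.6, 0)
Distance = 5.6; >= 1e-6 -> NOT closed

Answer: no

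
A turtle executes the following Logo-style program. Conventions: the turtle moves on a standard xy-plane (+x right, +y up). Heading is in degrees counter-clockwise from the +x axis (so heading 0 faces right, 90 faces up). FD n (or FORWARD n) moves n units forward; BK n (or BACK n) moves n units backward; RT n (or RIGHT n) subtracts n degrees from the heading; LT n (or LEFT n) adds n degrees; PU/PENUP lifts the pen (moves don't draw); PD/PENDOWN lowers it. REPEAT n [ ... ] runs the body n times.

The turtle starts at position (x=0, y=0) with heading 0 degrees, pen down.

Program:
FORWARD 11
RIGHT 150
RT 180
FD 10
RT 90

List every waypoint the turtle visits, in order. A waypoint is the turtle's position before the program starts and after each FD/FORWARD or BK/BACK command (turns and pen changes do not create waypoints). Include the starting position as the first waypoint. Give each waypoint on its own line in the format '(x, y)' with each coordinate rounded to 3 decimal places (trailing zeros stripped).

Answer: (0, 0)
(11, 0)
(19.66, 5)

Derivation:
Executing turtle program step by step:
Start: pos=(0,0), heading=0, pen down
FD 11: (0,0) -> (11,0) [heading=0, draw]
RT 150: heading 0 -> 210
RT 180: heading 210 -> 30
FD 10: (11,0) -> (19.66,5) [heading=30, draw]
RT 90: heading 30 -> 300
Final: pos=(19.66,5), heading=300, 2 segment(s) drawn
Waypoints (3 total):
(0, 0)
(11, 0)
(19.66, 5)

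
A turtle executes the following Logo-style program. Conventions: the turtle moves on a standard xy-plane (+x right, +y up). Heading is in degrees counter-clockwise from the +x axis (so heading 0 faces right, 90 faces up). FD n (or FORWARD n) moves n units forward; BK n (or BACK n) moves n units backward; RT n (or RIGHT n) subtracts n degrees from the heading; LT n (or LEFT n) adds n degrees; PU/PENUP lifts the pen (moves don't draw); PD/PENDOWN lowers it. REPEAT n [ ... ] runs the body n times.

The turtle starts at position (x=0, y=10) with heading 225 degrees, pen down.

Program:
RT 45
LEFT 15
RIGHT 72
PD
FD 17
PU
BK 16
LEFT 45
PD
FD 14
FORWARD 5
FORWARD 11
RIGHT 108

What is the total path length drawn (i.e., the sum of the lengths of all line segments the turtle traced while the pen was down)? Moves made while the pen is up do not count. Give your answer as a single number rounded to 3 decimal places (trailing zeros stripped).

Executing turtle program step by step:
Start: pos=(0,10), heading=225, pen down
RT 45: heading 225 -> 180
LT 15: heading 180 -> 195
RT 72: heading 195 -> 123
PD: pen down
FD 17: (0,10) -> (-9.259,24.257) [heading=123, draw]
PU: pen up
BK 16: (-9.259,24.257) -> (-0.545,10.839) [heading=123, move]
LT 45: heading 123 -> 168
PD: pen down
FD 14: (-0.545,10.839) -> (-14.239,13.749) [heading=168, draw]
FD 5: (-14.239,13.749) -> (-19.129,14.789) [heading=168, draw]
FD 11: (-19.129,14.789) -> (-29.889,17.076) [heading=168, draw]
RT 108: heading 168 -> 60
Final: pos=(-29.889,17.076), heading=60, 4 segment(s) drawn

Segment lengths:
  seg 1: (0,10) -> (-9.259,24.257), length = 17
  seg 2: (-0.545,10.839) -> (-14.239,13.749), length = 14
  seg 3: (-14.239,13.749) -> (-19.129,14.789), length = 5
  seg 4: (-19.129,14.789) -> (-29.889,17.076), length = 11
Total = 47

Answer: 47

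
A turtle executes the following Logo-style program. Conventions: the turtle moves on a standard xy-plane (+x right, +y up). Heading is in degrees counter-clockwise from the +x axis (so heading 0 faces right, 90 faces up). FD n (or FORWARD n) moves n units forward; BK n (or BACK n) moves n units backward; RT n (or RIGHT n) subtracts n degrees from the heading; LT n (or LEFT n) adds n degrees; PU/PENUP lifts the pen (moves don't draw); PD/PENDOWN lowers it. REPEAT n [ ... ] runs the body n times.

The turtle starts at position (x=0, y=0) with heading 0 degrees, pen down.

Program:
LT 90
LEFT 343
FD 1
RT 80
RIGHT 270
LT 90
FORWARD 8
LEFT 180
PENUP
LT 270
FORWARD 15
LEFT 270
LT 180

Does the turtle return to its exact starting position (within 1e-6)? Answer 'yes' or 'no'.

Executing turtle program step by step:
Start: pos=(0,0), heading=0, pen down
LT 90: heading 0 -> 90
LT 343: heading 90 -> 73
FD 1: (0,0) -> (0.292,0.956) [heading=73, draw]
RT 80: heading 73 -> 353
RT 270: heading 353 -> 83
LT 90: heading 83 -> 173
FD 8: (0.292,0.956) -> (-7.648,1.931) [heading=173, draw]
LT 180: heading 173 -> 353
PU: pen up
LT 270: heading 353 -> 263
FD 15: (-7.648,1.931) -> (-9.476,-12.957) [heading=263, move]
LT 270: heading 263 -> 173
LT 180: heading 173 -> 353
Final: pos=(-9.476,-12.957), heading=353, 2 segment(s) drawn

Start position: (0, 0)
Final position: (-9.476, -12.957)
Distance = 16.052; >= 1e-6 -> NOT closed

Answer: no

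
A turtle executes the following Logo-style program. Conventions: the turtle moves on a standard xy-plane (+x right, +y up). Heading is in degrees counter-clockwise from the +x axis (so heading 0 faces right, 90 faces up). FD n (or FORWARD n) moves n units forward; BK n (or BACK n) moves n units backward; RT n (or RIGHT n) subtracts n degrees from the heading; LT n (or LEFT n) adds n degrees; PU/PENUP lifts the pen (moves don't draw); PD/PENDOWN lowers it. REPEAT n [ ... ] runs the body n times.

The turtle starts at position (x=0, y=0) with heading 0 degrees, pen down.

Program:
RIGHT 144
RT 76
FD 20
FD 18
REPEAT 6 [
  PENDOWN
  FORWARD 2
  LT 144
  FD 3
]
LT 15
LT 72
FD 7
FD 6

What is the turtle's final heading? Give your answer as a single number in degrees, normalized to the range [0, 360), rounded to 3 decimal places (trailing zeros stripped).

Answer: 11

Derivation:
Executing turtle program step by step:
Start: pos=(0,0), heading=0, pen down
RT 144: heading 0 -> 216
RT 76: heading 216 -> 140
FD 20: (0,0) -> (-15.321,12.856) [heading=140, draw]
FD 18: (-15.321,12.856) -> (-29.11,24.426) [heading=140, draw]
REPEAT 6 [
  -- iteration 1/6 --
  PD: pen down
  FD 2: (-29.11,24.426) -> (-30.642,25.712) [heading=140, draw]
  LT 144: heading 140 -> 284
  FD 3: (-30.642,25.712) -> (-29.916,22.801) [heading=284, draw]
  -- iteration 2/6 --
  PD: pen down
  FD 2: (-29.916,22.801) -> (-29.432,20.86) [heading=284, draw]
  LT 144: heading 284 -> 68
  FD 3: (-29.432,20.86) -> (-28.308,23.642) [heading=68, draw]
  -- iteration 3/6 --
  PD: pen down
  FD 2: (-28.308,23.642) -> (-27.559,25.496) [heading=68, draw]
  LT 144: heading 68 -> 212
  FD 3: (-27.559,25.496) -> (-30.103,23.906) [heading=212, draw]
  -- iteration 4/6 --
  PD: pen down
  FD 2: (-30.103,23.906) -> (-31.799,22.846) [heading=212, draw]
  LT 144: heading 212 -> 356
  FD 3: (-31.799,22.846) -> (-28.807,22.637) [heading=356, draw]
  -- iteration 5/6 --
  PD: pen down
  FD 2: (-28.807,22.637) -> (-26.812,22.498) [heading=356, draw]
  LT 144: heading 356 -> 140
  FD 3: (-26.812,22.498) -> (-29.11,24.426) [heading=140, draw]
  -- iteration 6/6 --
  PD: pen down
  FD 2: (-29.11,24.426) -> (-30.642,25.712) [heading=140, draw]
  LT 144: heading 140 -> 284
  FD 3: (-30.642,25.712) -> (-29.916,22.801) [heading=284, draw]
]
LT 15: heading 284 -> 299
LT 72: heading 299 -> 11
FD 7: (-29.916,22.801) -> (-23.045,24.136) [heading=11, draw]
FD 6: (-23.045,24.136) -> (-17.155,25.281) [heading=11, draw]
Final: pos=(-17.155,25.281), heading=11, 16 segment(s) drawn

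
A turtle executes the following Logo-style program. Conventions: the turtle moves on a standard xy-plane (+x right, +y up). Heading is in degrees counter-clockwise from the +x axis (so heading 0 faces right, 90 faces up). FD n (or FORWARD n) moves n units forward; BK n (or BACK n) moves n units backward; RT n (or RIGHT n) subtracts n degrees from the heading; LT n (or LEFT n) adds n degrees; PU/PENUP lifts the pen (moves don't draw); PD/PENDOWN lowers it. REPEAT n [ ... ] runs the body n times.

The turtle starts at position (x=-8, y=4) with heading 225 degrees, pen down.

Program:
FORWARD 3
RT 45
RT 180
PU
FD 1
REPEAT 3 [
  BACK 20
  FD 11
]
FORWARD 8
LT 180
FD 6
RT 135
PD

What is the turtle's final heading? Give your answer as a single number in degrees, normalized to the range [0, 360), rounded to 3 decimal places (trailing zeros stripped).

Answer: 45

Derivation:
Executing turtle program step by step:
Start: pos=(-8,4), heading=225, pen down
FD 3: (-8,4) -> (-10.121,1.879) [heading=225, draw]
RT 45: heading 225 -> 180
RT 180: heading 180 -> 0
PU: pen up
FD 1: (-10.121,1.879) -> (-9.121,1.879) [heading=0, move]
REPEAT 3 [
  -- iteration 1/3 --
  BK 20: (-9.121,1.879) -> (-29.121,1.879) [heading=0, move]
  FD 11: (-29.121,1.879) -> (-18.121,1.879) [heading=0, move]
  -- iteration 2/3 --
  BK 20: (-18.121,1.879) -> (-38.121,1.879) [heading=0, move]
  FD 11: (-38.121,1.879) -> (-27.121,1.879) [heading=0, move]
  -- iteration 3/3 --
  BK 20: (-27.121,1.879) -> (-47.121,1.879) [heading=0, move]
  FD 11: (-47.121,1.879) -> (-36.121,1.879) [heading=0, move]
]
FD 8: (-36.121,1.879) -> (-28.121,1.879) [heading=0, move]
LT 180: heading 0 -> 180
FD 6: (-28.121,1.879) -> (-34.121,1.879) [heading=180, move]
RT 135: heading 180 -> 45
PD: pen down
Final: pos=(-34.121,1.879), heading=45, 1 segment(s) drawn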